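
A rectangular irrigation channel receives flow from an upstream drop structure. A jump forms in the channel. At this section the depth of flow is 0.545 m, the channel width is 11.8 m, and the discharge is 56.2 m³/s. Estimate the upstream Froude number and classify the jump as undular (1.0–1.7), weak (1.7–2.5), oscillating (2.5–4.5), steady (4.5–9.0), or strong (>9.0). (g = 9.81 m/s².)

q = Q/b = 56.2/11.8 = 4.76 m²/s; V₁ = q/y₁ = 8.74 m/s. Fr₁ = V₁/√(g·y₁) = 3.78.
Fr₁ = 3.78 lies in the oscillating range.

Fr₁ = 3.78; oscillating jump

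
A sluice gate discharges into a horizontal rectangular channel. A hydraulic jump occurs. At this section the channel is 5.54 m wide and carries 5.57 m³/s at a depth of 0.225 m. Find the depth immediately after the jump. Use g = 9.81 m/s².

y₂ = 0.851 m

q = Q/b = 5.57/5.54 = 1.01 m²/s; V₁ = q/y₁ = 4.47 m/s. Fr₁ = V₁/√(g·y₁) = 3.01.
By Bélanger, y₂/y₁ = ½[√(1 + 8Fr₁²) − 1] = ½[√73.37 − 1] = 3.78.
y₂ = 3.78 × 0.225 = 0.851 m.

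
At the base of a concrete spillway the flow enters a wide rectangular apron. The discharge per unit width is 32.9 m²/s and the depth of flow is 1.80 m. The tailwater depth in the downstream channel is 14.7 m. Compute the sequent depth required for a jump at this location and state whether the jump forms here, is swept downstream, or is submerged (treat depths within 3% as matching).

y₂ = 10.2 m; the jump is submerged

V₁ = q/y₁ = 32.9/1.80 = 18.3 m/s. Fr₁ = V₁/√(g·y₁) = 18.3/√(9.81×1.80) = 4.35.
Bélanger equation: y₂/y₁ = ½[√(1 + 8Fr₁²) − 1] = ½[√152.4 − 1] = 5.67.
y₂ = 5.67 × 1.80 = 10.2 m.
Tailwater y_tw = 14.7 m: y_tw > y₂, so the jump is submerged.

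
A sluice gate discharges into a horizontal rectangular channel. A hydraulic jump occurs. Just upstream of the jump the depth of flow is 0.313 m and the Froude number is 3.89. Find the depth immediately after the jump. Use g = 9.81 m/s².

y₂ = 1.57 m

Fr₁ = 3.89 (given).
From the momentum equation for a rectangular channel, y₂/y₁ = ½[√(1 + 8Fr₁²) − 1] = ½[√122.1 − 1] = 5.02.
y₂ = 5.02 × 0.313 = 1.57 m.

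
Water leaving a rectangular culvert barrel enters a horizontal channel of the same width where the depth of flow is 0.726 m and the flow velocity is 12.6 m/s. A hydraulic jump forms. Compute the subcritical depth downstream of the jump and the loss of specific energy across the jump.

Fr₁ = V₁/√(g·y₁) = 12.6/√(9.81×0.726) = 4.72.
Sequent-depth ratio: y₂/y₁ = ½[√(1 + 8Fr₁²) − 1] = ½[√179.3 − 1] = 6.20.
y₂ = 6.20 × 0.726 = 4.50 m.
q = V₁·y₁ = 12.6 × 0.726 = 9.15 m²/s. V₂ = q/y₂ = 9.15/4.50 = 2.03 m/s. E₁ = y₁ + V₁²/2g = 8.82 m; E₂ = y₂ + V₂²/2g = 4.71 m. ΔE = E₁ − E₂ = 4.11 m.

y₂ = 4.50 m; ΔE = 4.11 m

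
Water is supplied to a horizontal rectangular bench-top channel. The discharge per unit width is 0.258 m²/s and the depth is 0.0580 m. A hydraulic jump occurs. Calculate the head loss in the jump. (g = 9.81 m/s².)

ΔE = 0.595 m

V₁ = q/y₁ = 0.258/0.0580 = 4.45 m/s. Fr₁ = V₁/√(g·y₁) = 4.45/√(9.81×0.0580) = 5.90.
Conjugate-depth relation: y₂/y₁ = ½[√(1 + 8Fr₁²) − 1] = ½[√279.2 − 1] = 7.85.
y₂ = 7.85 × 0.0580 = 0.456 m.
V₂ = q/y₂ = 0.258/0.456 = 0.566 m/s. E₁ = y₁ + V₁²/2g = 1.07 m; E₂ = y₂ + V₂²/2g = 0.472 m. ΔE = E₁ − E₂ = 0.595 m.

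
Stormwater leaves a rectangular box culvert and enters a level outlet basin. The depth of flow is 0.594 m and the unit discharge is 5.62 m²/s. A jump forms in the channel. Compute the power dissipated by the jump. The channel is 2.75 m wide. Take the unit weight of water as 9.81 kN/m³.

V₁ = q/y₁ = 5.62/0.594 = 9.46 m/s. Fr₁ = V₁/√(g·y₁) = 9.46/√(9.81×0.594) = 3.92.
Bélanger equation: y₂/y₁ = ½[√(1 + 8Fr₁²) − 1] = ½[√123.9 − 1] = 5.07.
y₂ = 5.07 × 0.594 = 3.01 m.
Head loss: ΔE = (y₂ − y₁)³/(4y₁y₂) = (3.01 − 0.594)³/(4×0.594×3.01) = 14.1/7.15 = 1.97 m.
Q = q·b = 5.62 × 2.75 = 15.5 m³/s. P = γ·Q·ΔE = 9.81 × 15.5 × 1.97 = 299 kW.

P = 299 kW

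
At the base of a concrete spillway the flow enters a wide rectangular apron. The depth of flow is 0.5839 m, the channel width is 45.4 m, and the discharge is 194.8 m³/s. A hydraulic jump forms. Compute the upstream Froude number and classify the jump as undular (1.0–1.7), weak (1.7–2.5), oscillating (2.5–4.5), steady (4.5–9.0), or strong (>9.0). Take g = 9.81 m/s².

q = Q/b = 194.8/45.4 = 4.291 m²/s; V₁ = q/y₁ = 7.348 m/s. Fr₁ = V₁/√(g·y₁) = 3.070.
Fr₁ = 3.070 lies in the oscillating range.

Fr₁ = 3.070; oscillating jump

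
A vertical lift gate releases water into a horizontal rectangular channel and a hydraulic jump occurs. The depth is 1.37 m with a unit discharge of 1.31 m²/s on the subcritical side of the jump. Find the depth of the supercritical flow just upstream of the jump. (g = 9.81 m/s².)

V₂ = q/y₂ = 1.31/1.37 = 0.956 m/s; Fr₂ = V₂/√(g·y₂) = 0.261.
The Bélanger relation is symmetric: y₁/y₂ = ½[√(1 + 8Fr₂²) − 1] = ½[√1.544 − 1] = 0.121.
y₁ = 0.121 × 1.37 = 0.166 m.

y₁ = 0.166 m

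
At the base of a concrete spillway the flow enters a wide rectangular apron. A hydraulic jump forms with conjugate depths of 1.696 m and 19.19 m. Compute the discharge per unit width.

For a rectangular channel the momentum equation gives q² = ½·g·y₁·y₂·(y₁ + y₂) = ½×9.81×1.696×19.19×20.89 = 3334.
q = √3334 = 57.74 m²/s.

q = 57.74 m²/s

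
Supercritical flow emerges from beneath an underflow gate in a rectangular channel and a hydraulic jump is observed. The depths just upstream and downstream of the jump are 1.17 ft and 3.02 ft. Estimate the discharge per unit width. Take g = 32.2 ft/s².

q = 15.4 ft²/s

For a rectangular channel the momentum equation gives q² = ½·g·y₁·y₂·(y₁ + y₂) = ½×32.2×1.17×3.02×4.19 = 238.
q = √238 = 15.4 ft²/s.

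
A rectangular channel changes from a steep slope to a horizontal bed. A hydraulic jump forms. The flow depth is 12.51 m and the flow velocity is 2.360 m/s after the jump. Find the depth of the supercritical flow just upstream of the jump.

y₁ = 1.048 m

Fr₂ = V₂/√(g·y₂) = 2.360/√(9.81×12.51) = 0.2130.
The Bélanger relation is symmetric: y₁/y₂ = ½[√(1 + 8Fr₂²) − 1] = ½[√1.3631 − 1] = 0.08375.
y₁ = 0.08375 × 12.51 = 1.048 m.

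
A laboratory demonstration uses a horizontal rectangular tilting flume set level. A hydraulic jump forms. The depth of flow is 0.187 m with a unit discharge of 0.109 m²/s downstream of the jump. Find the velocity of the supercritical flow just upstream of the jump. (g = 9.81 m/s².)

V₂ = q/y₂ = 0.109/0.187 = 0.583 m/s; Fr₂ = V₂/√(g·y₂) = 0.430.
From the momentum equation (using Fr₂), y₁/y₂ = ½[√(1 + 8Fr₂²) − 1] = ½[√2.482 − 1] = 0.288.
y₁ = 0.288 × 0.187 = 0.0538 m.
V₁ = q/y₁ = 0.109/0.0538 = 2.03 m/s.

V₁ = 2.03 m/s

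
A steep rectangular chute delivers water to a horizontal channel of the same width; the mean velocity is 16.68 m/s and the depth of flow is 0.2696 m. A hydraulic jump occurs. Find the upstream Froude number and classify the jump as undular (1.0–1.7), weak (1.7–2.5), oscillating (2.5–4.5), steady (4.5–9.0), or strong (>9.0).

Fr₁ = 10.26; strong jump

Fr₁ = V₁/√(g·y₁) = 16.68/√(9.81×0.2696) = 10.26.
Fr₁ = 10.26 lies in the strong range.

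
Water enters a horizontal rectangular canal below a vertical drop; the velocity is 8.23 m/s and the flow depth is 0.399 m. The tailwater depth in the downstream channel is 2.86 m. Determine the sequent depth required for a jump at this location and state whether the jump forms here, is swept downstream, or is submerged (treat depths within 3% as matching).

Fr₁ = V₁/√(g·y₁) = 8.23/√(9.81×0.399) = 4.16.
From the momentum equation for a rectangular channel, y₂/y₁ = ½[√(1 + 8Fr₁²) − 1] = ½[√139.4 − 1] = 5.40.
y₂ = 5.40 × 0.399 = 2.16 m.
Tailwater y_tw = 2.86 m: y_tw > y₂, so the jump is submerged.

y₂ = 2.16 m; the jump is submerged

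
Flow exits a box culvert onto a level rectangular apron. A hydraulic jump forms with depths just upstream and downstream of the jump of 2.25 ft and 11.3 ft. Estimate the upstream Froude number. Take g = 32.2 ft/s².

Fr₁ = 3.89

For a rectangular channel the momentum equation gives q² = ½·g·y₁·y₂·(y₁ + y₂) = ½×32.2×2.25×11.3×13.6 = 5547.
q = √5547 = 74.5 ft²/s.
V₁ = q/y₁ = 33.1 ft/s; Fr₁ = V₁/√(g·y₁) = 3.89.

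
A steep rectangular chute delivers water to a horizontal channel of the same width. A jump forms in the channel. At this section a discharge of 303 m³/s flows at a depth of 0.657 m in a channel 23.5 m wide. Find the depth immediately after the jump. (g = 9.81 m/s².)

q = Q/b = 303/23.5 = 12.9 m²/s; V₁ = q/y₁ = 19.6 m/s. Fr₁ = V₁/√(g·y₁) = 7.73.
From the momentum equation for a rectangular channel, y₂/y₁ = ½[√(1 + 8Fr₁²) − 1] = ½[√479.1 − 1] = 10.4.
y₂ = 10.4 × 0.657 = 6.86 m.

y₂ = 6.86 m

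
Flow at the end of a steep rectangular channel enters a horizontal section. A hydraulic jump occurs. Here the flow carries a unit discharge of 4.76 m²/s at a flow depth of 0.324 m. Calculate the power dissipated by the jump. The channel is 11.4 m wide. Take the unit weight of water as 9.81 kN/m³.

V₁ = q/y₁ = 4.76/0.324 = 14.7 m/s. Fr₁ = V₁/√(g·y₁) = 14.7/√(9.81×0.324) = 8.24.
By Bélanger, y₂/y₁ = ½[√(1 + 8Fr₁²) − 1] = ½[√544.3 − 1] = 11.2.
y₂ = 11.2 × 0.324 = 3.62 m.
V₂ = q/y₂ = 4.76/3.62 = 1.32 m/s. E₁ = y₁ + V₁²/2g = 11.3 m; E₂ = y₂ + V₂²/2g = 3.71 m. ΔE = E₁ − E₂ = 7.62 m.
Q = q·b = 4.76 × 11.4 = 54.3 m³/s. P = γ·Q·ΔE = 9.81 × 54.3 × 7.62 = 4056 kW.

P = 4056 kW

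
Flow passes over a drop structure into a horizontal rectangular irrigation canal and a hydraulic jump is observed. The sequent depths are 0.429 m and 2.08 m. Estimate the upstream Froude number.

Fr₁ = 3.77

For a rectangular channel the momentum equation gives q² = ½·g·y₁·y₂·(y₁ + y₂) = ½×9.81×0.429×2.08×2.51 = 11.0.
q = √11.0 = 3.31 m²/s.
V₁ = q/y₁ = 7.72 m/s; Fr₁ = V₁/√(g·y₁) = 3.77.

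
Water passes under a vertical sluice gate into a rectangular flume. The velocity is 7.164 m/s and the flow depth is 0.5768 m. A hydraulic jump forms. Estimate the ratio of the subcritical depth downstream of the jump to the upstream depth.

Fr₁ = V₁/√(g·y₁) = 7.164/√(9.81×0.5768) = 3.012.
Conjugate-depth relation: y₂/y₁ = ½[√(1 + 8Fr₁²) − 1] = ½[√73.562 − 1] = 3.788.

y₂/y₁ = 3.788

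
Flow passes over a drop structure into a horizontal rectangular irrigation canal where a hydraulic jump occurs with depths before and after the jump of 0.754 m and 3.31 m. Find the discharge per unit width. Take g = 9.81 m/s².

For a rectangular channel the momentum equation gives q² = ½·g·y₁·y₂·(y₁ + y₂) = ½×9.81×0.754×3.31×4.06 = 49.7.
q = √49.7 = 7.05 m²/s.

q = 7.05 m²/s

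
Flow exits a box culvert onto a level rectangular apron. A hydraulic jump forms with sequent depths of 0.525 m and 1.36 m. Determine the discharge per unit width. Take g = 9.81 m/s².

For a rectangular channel the momentum equation gives q² = ½·g·y₁·y₂·(y₁ + y₂) = ½×9.81×0.525×1.36×1.89 = 6.60.
q = √6.60 = 2.57 m²/s.

q = 2.57 m²/s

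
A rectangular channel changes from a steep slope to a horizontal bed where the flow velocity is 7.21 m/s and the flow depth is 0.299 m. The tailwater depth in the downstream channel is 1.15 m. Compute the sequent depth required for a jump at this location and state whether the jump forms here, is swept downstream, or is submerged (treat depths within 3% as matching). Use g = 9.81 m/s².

Fr₁ = V₁/√(g·y₁) = 7.21/√(9.81×0.299) = 4.21.
From the momentum equation for a rectangular channel, y₂/y₁ = ½[√(1 + 8Fr₁²) − 1] = ½[√142.8 − 1] = 5.47.
y₂ = 5.47 × 0.299 = 1.64 m.
Tailwater y_tw = 1.15 m: y_tw < y₂, so the jump is swept downstream.

y₂ = 1.64 m; the jump is swept downstream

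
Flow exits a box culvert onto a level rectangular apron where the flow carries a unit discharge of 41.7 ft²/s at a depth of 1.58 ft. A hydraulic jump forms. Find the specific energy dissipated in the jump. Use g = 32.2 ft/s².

ΔE = 4.40 ft

V₁ = q/y₁ = 41.7/1.58 = 26.4 ft/s. Fr₁ = V₁/√(g·y₁) = 26.4/√(32.2×1.58) = 3.70.
Conjugate-depth relation: y₂/y₁ = ½[√(1 + 8Fr₁²) − 1] = ½[√110.5 − 1] = 4.76.
y₂ = 4.76 × 1.58 = 7.52 ft.
V₂ = q/y₂ = 41.7/7.52 = 5.55 ft/s. E₁ = y₁ + V₁²/2g = 12.4 ft; E₂ = y₂ + V₂²/2g = 7.99 ft. ΔE = E₁ − E₂ = 4.40 ft.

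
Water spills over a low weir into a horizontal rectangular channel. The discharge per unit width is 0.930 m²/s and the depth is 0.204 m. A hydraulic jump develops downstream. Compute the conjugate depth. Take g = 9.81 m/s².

y₂ = 0.833 m

V₁ = q/y₁ = 0.930/0.204 = 4.56 m/s. Fr₁ = V₁/√(g·y₁) = 4.56/√(9.81×0.204) = 3.22.
From the momentum equation for a rectangular channel, y₂/y₁ = ½[√(1 + 8Fr₁²) − 1] = ½[√84.08 − 1] = 4.08.
y₂ = 4.08 × 0.204 = 0.833 m.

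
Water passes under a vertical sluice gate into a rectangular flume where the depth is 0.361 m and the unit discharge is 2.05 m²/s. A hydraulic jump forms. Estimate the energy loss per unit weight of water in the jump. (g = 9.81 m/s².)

V₁ = q/y₁ = 2.05/0.361 = 5.68 m/s. Fr₁ = V₁/√(g·y₁) = 5.68/√(9.81×0.361) = 3.02.
From the momentum equation for a rectangular channel, y₂/y₁ = ½[√(1 + 8Fr₁²) − 1] = ½[√73.85 − 1] = 3.80.
y₂ = 3.80 × 0.361 = 1.37 m.
V₂ = q/y₂ = 2.05/1.37 = 1.50 m/s. E₁ = y₁ + V₁²/2g = 2.00 m; E₂ = y₂ + V₂²/2g = 1.48 m. ΔE = E₁ − E₂ = 0.520 m.

ΔE = 0.520 m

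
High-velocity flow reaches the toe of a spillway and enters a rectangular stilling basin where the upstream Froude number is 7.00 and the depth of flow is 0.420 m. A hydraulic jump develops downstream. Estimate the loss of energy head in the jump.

Fr₁ = 7.00 (given).
From the momentum equation for a rectangular channel, y₂/y₁ = ½[√(1 + 8Fr₁²) − 1] = ½[√393.0 − 1] = 9.41.
y₂ = 9.41 × 0.420 = 3.95 m.
Head loss: ΔE = (y₂ − y₁)³/(4y₁y₂) = (3.95 − 0.420)³/(4×0.420×3.95) = 44.1/6.64 = 6.64 m.

ΔE = 6.64 m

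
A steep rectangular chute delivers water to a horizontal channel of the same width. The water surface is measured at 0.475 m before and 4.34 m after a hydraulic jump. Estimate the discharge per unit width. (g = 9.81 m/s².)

For a rectangular channel the momentum equation gives q² = ½·g·y₁·y₂·(y₁ + y₂) = ½×9.81×0.475×4.34×4.81 = 48.7.
q = √48.7 = 6.98 m²/s.

q = 6.98 m²/s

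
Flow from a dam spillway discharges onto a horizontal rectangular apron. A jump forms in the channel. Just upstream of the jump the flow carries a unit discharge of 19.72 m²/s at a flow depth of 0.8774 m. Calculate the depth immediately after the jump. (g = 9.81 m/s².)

V₁ = q/y₁ = 19.72/0.8774 = 22.48 m/s. Fr₁ = V₁/√(g·y₁) = 22.48/√(9.81×0.8774) = 7.661.
Bélanger equation: y₂/y₁ = ½[√(1 + 8Fr₁²) − 1] = ½[√470.51 − 1] = 10.35.
y₂ = 10.35 × 0.8774 = 9.077 m.

y₂ = 9.077 m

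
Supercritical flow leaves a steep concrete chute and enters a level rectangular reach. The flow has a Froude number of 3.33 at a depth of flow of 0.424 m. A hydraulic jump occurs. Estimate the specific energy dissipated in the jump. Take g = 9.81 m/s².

ΔE = 0.848 m

Fr₁ = 3.33 (given).
Sequent-depth ratio: y₂/y₁ = ½[√(1 + 8Fr₁²) − 1] = ½[√89.71 − 1] = 4.24.
y₂ = 4.24 × 0.424 = 1.80 m.
Head loss: ΔE = (y₂ − y₁)³/(4y₁y₂) = (1.80 − 0.424)³/(4×0.424×1.80) = 2.58/3.05 = 0.848 m.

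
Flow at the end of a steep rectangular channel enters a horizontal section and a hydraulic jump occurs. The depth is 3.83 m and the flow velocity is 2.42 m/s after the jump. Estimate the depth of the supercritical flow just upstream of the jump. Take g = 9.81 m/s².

Fr₂ = V₂/√(g·y₂) = 2.42/√(9.81×3.83) = 0.395.
Since the conjugate-depth ratio holds either way, y₁/y₂ = ½[√(1 + 8Fr₂²) − 1] = ½[√2.247 − 1] = 0.249.
y₁ = 0.249 × 3.83 = 0.956 m.

y₁ = 0.956 m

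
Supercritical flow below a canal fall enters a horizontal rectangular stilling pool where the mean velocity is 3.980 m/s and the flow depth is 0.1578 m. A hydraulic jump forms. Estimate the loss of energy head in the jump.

Fr₁ = V₁/√(g·y₁) = 3.980/√(9.81×0.1578) = 3.199.
By Bélanger, y₂/y₁ = ½[√(1 + 8Fr₁²) − 1] = ½[√82.862 − 1] = 4.051.
y₂ = 4.051 × 0.1578 = 0.6393 m.
q = V₁·y₁ = 3.980 × 0.1578 = 0.6280 m²/s. V₂ = q/y₂ = 0.6280/0.6393 = 0.9824 m/s. E₁ = y₁ + V₁²/2g = 0.9652 m; E₂ = y₂ + V₂²/2g = 0.6885 m. ΔE = E₁ − E₂ = 0.2767 m.

ΔE = 0.2767 m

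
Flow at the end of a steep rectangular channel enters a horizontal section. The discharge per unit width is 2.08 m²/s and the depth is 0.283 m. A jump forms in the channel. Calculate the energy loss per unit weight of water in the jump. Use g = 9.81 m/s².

ΔE = 1.32 m

V₁ = q/y₁ = 2.08/0.283 = 7.35 m/s. Fr₁ = V₁/√(g·y₁) = 7.35/√(9.81×0.283) = 4.41.
Sequent-depth ratio: y₂/y₁ = ½[√(1 + 8Fr₁²) − 1] = ½[√156.7 − 1] = 5.76.
y₂ = 5.76 × 0.283 = 1.63 m.
Head loss: ΔE = (y₂ − y₁)³/(4y₁y₂) = (1.63 − 0.283)³/(4×0.283×1.63) = 2.44/1.84 = 1.32 m.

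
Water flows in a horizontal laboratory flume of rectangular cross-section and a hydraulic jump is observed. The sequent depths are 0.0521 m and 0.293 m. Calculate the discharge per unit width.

For a rectangular channel the momentum equation gives q² = ½·g·y₁·y₂·(y₁ + y₂) = ½×9.81×0.0521×0.293×0.345 = 0.0258.
q = √0.0258 = 0.161 m²/s.

q = 0.161 m²/s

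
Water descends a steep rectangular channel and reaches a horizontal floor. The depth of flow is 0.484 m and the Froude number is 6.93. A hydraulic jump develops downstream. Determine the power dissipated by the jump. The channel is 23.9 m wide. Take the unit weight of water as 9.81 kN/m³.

Fr₁ = 6.93 (given).
Conjugate-depth relation: y₂/y₁ = ½[√(1 + 8Fr₁²) − 1] = ½[√385.2 − 1] = 9.31.
y₂ = 9.31 × 0.484 = 4.51 m.
V₁ = Fr₁·√(g·y₁) = 6.93×√(9.81×0.484) = 15.1 m/s; q = V₁·y₁ = 7.31 m²/s. V₂ = q/y₂ = 7.31/4.51 = 1.62 m/s. E₁ = y₁ + V₁²/2g = 12.1 m; E₂ = y₂ + V₂²/2g = 4.64 m. ΔE = E₁ − E₂ = 7.46 m.
Q = q·b = 7.31 × 23.9 = 175 m³/s. P = γ·Q·ΔE = 9.81 × 175 × 7.46 = 12791 kW.

P = 12791 kW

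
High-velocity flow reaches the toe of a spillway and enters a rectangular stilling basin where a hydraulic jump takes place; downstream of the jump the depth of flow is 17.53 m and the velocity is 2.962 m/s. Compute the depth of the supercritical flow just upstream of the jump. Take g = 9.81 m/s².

Fr₂ = V₂/√(g·y₂) = 2.962/√(9.81×17.53) = 0.2259.
The Bélanger relation is symmetric: y₁/y₂ = ½[√(1 + 8Fr₂²) − 1] = ½[√1.4081 − 1] = 0.09333.
y₁ = 0.09333 × 17.53 = 1.636 m.

y₁ = 1.636 m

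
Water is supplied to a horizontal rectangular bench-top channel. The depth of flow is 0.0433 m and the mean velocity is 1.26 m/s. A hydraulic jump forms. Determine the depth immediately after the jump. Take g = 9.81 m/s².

Fr₁ = V₁/√(g·y₁) = 1.26/√(9.81×0.0433) = 1.93.
Sequent-depth ratio: y₂/y₁ = ½[√(1 + 8Fr₁²) − 1] = ½[√30.90 − 1] = 2.28.
y₂ = 2.28 × 0.0433 = 0.0987 m.

y₂ = 0.0987 m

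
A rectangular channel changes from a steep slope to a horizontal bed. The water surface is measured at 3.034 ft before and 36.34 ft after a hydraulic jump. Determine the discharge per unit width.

q = 264.4 ft²/s

For a rectangular channel the momentum equation gives q² = ½·g·y₁·y₂·(y₁ + y₂) = ½×32.2×3.034×36.34×39.37 = 69893.
q = √69893 = 264.4 ft²/s.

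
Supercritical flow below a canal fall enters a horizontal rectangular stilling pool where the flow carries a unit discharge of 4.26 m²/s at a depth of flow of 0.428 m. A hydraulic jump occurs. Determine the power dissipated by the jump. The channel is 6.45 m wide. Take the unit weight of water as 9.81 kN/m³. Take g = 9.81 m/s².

V₁ = q/y₁ = 4.26/0.428 = 9.95 m/s. Fr₁ = V₁/√(g·y₁) = 9.95/√(9.81×0.428) = 4.86.
Bélanger equation: y₂/y₁ = ½[√(1 + 8Fr₁²) − 1] = ½[√189.8 − 1] = 6.39.
y₂ = 6.39 × 0.428 = 2.73 m.
V₂ = q/y₂ = 4.26/2.73 = 1.56 m/s. E₁ = y₁ + V₁²/2g = 5.48 m; E₂ = y₂ + V₂²/2g = 2.86 m. ΔE = E₁ − E₂ = 2.62 m.
Q = q·b = 4.26 × 6.45 = 27.5 m³/s. P = γ·Q·ΔE = 9.81 × 27.5 × 2.62 = 706 kW.

P = 706 kW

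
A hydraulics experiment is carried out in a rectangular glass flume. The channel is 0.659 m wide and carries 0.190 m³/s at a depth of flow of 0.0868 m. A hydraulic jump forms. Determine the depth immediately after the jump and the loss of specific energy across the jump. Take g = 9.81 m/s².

y₂ = 0.401 m; ΔE = 0.222 m

q = Q/b = 0.190/0.659 = 0.288 m²/s; V₁ = q/y₁ = 3.32 m/s. Fr₁ = V₁/√(g·y₁) = 3.60.
Bélanger equation: y₂/y₁ = ½[√(1 + 8Fr₁²) − 1] = ½[√104.7 − 1] = 4.62.
y₂ = 4.62 × 0.0868 = 0.401 m.
Head loss: ΔE = (y₂ − y₁)³/(4y₁y₂) = (0.401 − 0.0868)³/(4×0.0868×0.401) = 0.0309/0.139 = 0.222 m.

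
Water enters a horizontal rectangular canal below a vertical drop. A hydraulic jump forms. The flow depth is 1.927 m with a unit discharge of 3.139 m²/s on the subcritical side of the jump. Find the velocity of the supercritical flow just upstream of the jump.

V₂ = q/y₂ = 3.139/1.927 = 1.629 m/s; Fr₂ = V₂/√(g·y₂) = 0.3747.
From the momentum equation (using Fr₂), y₁/y₂ = ½[√(1 + 8Fr₂²) − 1] = ½[√2.1229 − 1] = 0.2285.
y₁ = 0.2285 × 1.927 = 0.4404 m.
V₁ = q/y₁ = 3.139/0.4404 = 7.128 m/s.

V₁ = 7.128 m/s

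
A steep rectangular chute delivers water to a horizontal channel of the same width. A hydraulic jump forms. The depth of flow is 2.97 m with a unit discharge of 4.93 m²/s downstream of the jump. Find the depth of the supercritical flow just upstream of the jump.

y₁ = 0.483 m

V₂ = q/y₂ = 4.93/2.97 = 1.66 m/s; Fr₂ = V₂/√(g·y₂) = 0.308.
Since the conjugate-depth ratio holds either way, y₁/y₂ = ½[√(1 + 8Fr₂²) − 1] = ½[√1.757 − 1] = 0.163.
y₁ = 0.163 × 2.97 = 0.483 m.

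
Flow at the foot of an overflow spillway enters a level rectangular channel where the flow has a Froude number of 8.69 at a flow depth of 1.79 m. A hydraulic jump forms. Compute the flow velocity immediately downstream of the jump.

Fr₁ = 8.69 (given).
Bélanger equation: y₂/y₁ = ½[√(1 + 8Fr₁²) − 1] = ½[√605.1 − 1] = 11.8.
y₂ = 11.8 × 1.79 = 21.1 m.
V₁ = Fr₁·√(g·y₁) = 8.69×√(9.81×1.79) = 36.4 m/s; q = V₁·y₁ = 65.2 m²/s.
V₂ = q/y₂ = 65.2/21.1 = 3.09 m/s.

V₂ = 3.09 m/s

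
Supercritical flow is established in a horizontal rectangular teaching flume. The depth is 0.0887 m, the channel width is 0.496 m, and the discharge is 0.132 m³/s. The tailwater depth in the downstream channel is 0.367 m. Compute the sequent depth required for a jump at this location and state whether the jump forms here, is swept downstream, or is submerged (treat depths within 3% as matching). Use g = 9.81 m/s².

y₂ = 0.362 m; the jump forms here

q = Q/b = 0.132/0.496 = 0.266 m²/s; V₁ = q/y₁ = 3.00 m/s. Fr₁ = V₁/√(g·y₁) = 3.22.
By Bélanger, y₂/y₁ = ½[√(1 + 8Fr₁²) − 1] = ½[√83.76 − 1] = 4.08.
y₂ = 4.08 × 0.0887 = 0.362 m.
Tailwater y_tw = 0.367 m: y_tw ≈ y₂, so the jump forms here.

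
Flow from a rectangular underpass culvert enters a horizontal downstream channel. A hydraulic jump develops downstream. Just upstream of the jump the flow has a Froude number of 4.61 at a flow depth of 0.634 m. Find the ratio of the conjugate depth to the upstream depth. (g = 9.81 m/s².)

Fr₁ = 4.61 (given).
Bélanger equation: y₂/y₁ = ½[√(1 + 8Fr₁²) − 1] = ½[√171.0 − 1] = 6.04.

y₂/y₁ = 6.04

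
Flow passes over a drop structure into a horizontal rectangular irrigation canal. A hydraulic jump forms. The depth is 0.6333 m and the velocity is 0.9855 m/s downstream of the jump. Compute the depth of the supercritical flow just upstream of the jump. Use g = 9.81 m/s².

Fr₂ = V₂/√(g·y₂) = 0.9855/√(9.81×0.6333) = 0.3954.
Since the conjugate-depth ratio holds either way, y₁/y₂ = ½[√(1 + 8Fr₂²) − 1] = ½[√2.2506 − 1] = 0.2501.
y₁ = 0.2501 × 0.6333 = 0.1584 m.

y₁ = 0.1584 m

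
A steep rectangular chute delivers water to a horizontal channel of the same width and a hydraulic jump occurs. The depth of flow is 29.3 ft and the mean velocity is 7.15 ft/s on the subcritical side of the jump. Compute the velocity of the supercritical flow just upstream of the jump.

V₁ = 72.5 ft/s

Fr₂ = V₂/√(g·y₂) = 7.15/√(32.2×29.3) = 0.233.
Applying the sequent-depth relation in reverse, y₁/y₂ = ½[√(1 + 8Fr₂²) − 1] = ½[√1.433 − 1] = 0.0986.
y₁ = 0.0986 × 29.3 = 2.89 ft.
V₁ = q/y₁ = 209/2.89 = 72.5 ft/s.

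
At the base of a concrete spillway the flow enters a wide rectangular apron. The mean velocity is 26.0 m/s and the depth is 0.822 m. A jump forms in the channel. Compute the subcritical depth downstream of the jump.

Fr₁ = V₁/√(g·y₁) = 26.0/√(9.81×0.822) = 9.16.
Sequent-depth ratio: y₂/y₁ = ½[√(1 + 8Fr₁²) − 1] = ½[√671.6 − 1] = 12.5.
y₂ = 12.5 × 0.822 = 10.2 m.

y₂ = 10.2 m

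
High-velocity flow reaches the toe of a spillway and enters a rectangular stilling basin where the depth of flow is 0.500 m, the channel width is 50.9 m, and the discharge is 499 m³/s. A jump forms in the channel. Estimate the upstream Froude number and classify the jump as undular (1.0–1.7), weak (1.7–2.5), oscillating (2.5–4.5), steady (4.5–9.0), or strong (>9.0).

Fr₁ = 8.85; steady jump

q = Q/b = 499/50.9 = 9.80 m²/s; V₁ = q/y₁ = 19.6 m/s. Fr₁ = V₁/√(g·y₁) = 8.85.
Fr₁ = 8.85 lies in the steady range.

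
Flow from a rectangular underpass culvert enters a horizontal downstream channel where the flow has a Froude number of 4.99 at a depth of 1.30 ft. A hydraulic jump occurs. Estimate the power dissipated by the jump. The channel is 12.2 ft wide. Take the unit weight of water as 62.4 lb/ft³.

Fr₁ = 4.99 (given).
By Bélanger, y₂/y₁ = ½[√(1 + 8Fr₁²) − 1] = ½[√200.2 − 1] = 6.57.
y₂ = 6.57 × 1.30 = 8.55 ft.
Head loss: ΔE = (y₂ − y₁)³/(4y₁y₂) = (8.55 − 1.30)³/(4×1.30×8.55) = 381/44.4 = 8.56 ft.
V₁ = Fr₁·√(g·y₁) = 4.99×√(32.2×1.30) = 32.3 ft/s; q = V₁·y₁ = 42.0 ft²/s. Q = q·b = 42.0 × 12.2 = 512 cfs. P = γ·Q·ΔE/550 = 62.4 × 512 × 8.56 / 550 = 497 hp.

P = 497 hp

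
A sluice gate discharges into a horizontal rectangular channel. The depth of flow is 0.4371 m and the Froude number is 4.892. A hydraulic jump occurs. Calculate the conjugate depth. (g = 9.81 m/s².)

Fr₁ = 4.892 (given).
By Bélanger, y₂/y₁ = ½[√(1 + 8Fr₁²) − 1] = ½[√192.45 − 1] = 6.436.
y₂ = 6.436 × 0.4371 = 2.813 m.

y₂ = 2.813 m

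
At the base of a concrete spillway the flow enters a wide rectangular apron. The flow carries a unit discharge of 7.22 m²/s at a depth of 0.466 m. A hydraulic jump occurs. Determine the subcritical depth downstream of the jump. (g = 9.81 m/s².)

V₁ = q/y₁ = 7.22/0.466 = 15.5 m/s. Fr₁ = V₁/√(g·y₁) = 15.5/√(9.81×0.466) = 7.25.
Sequent-depth ratio: y₂/y₁ = ½[√(1 + 8Fr₁²) − 1] = ½[√421.1 − 1] = 9.76.
y₂ = 9.76 × 0.466 = 4.55 m.

y₂ = 4.55 m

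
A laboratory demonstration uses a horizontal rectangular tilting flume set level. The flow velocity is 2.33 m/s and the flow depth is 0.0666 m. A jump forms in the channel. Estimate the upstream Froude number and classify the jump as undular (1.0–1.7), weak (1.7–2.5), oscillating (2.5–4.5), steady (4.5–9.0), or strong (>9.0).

Fr₁ = V₁/√(g·y₁) = 2.33/√(9.81×0.0666) = 2.88.
Fr₁ = 2.88 lies in the oscillating range.

Fr₁ = 2.88; oscillating jump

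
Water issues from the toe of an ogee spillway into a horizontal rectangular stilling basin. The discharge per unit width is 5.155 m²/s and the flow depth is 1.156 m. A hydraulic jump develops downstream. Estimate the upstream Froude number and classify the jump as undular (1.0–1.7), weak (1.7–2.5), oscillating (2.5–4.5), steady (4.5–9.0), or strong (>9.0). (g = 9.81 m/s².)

Fr₁ = 1.324; undular jump

V₁ = q/y₁ = 5.155/1.156 = 4.459 m/s. Fr₁ = V₁/√(g·y₁) = 4.459/√(9.81×1.156) = 1.324.
Fr₁ = 1.324 lies in the undular range.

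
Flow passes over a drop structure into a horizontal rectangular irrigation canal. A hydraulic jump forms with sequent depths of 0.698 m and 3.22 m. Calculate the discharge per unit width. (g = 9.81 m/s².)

q = 6.57 m²/s

For a rectangular channel the momentum equation gives q² = ½·g·y₁·y₂·(y₁ + y₂) = ½×9.81×0.698×3.22×3.92 = 43.2.
q = √43.2 = 6.57 m²/s.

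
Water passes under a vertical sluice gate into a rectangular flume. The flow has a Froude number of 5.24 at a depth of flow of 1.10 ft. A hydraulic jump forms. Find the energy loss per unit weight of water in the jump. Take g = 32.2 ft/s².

ΔE = 8.27 ft

Fr₁ = 5.24 (given).
Sequent-depth ratio: y₂/y₁ = ½[√(1 + 8Fr₁²) − 1] = ½[√220.7 − 1] = 6.93.
y₂ = 6.93 × 1.10 = 7.62 ft.
Head loss: ΔE = (y₂ − y₁)³/(4y₁y₂) = (7.62 − 1.10)³/(4×1.10×7.62) = 277/33.5 = 8.27 ft.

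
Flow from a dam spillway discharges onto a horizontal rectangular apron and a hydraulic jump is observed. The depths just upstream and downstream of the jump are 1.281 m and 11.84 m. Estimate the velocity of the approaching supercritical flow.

V₁ = 24.39 m/s

For a rectangular channel the momentum equation gives q² = ½·g·y₁·y₂·(y₁ + y₂) = ½×9.81×1.281×11.84×13.12 = 976.1.
q = √976.1 = 31.24 m²/s.
V₁ = q/y₁ = 31.24/1.281 = 24.39 m/s.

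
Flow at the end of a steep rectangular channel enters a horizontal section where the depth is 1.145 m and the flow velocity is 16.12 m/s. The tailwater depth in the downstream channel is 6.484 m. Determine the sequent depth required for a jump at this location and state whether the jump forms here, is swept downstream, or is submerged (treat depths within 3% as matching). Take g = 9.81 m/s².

y₂ = 7.237 m; the jump is swept downstream

Fr₁ = V₁/√(g·y₁) = 16.12/√(9.81×1.145) = 4.810.
By Bélanger, y₂/y₁ = ½[√(1 + 8Fr₁²) − 1] = ½[√186.07 − 1] = 6.320.
y₂ = 6.320 × 1.145 = 7.237 m.
Tailwater y_tw = 6.484 m: y_tw < y₂, so the jump is swept downstream.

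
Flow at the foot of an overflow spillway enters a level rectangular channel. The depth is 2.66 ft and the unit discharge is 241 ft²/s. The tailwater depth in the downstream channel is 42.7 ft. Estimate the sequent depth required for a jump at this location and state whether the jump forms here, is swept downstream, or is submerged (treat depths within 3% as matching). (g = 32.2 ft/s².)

V₁ = q/y₁ = 241/2.66 = 90.6 ft/s. Fr₁ = V₁/√(g·y₁) = 90.6/√(32.2×2.66) = 9.79.
From the momentum equation for a rectangular channel, y₂/y₁ = ½[√(1 + 8Fr₁²) − 1] = ½[√767.7 − 1] = 13.4.
y₂ = 13.4 × 2.66 = 35.5 ft.
Tailwater y_tw = 42.7 ft: y_tw > y₂, so the jump is submerged.

y₂ = 35.5 ft; the jump is submerged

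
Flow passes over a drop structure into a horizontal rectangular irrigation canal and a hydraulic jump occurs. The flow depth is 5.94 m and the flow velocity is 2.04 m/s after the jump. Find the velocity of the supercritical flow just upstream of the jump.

V₁ = 16.1 m/s

Fr₂ = V₂/√(g·y₂) = 2.04/√(9.81×5.94) = 0.267.
The Bélanger relation is symmetric: y₁/y₂ = ½[√(1 + 8Fr₂²) − 1] = ½[√1.571 − 1] = 0.127.
y₁ = 0.127 × 5.94 = 0.753 m.
V₁ = q/y₁ = 12.1/0.753 = 16.1 m/s.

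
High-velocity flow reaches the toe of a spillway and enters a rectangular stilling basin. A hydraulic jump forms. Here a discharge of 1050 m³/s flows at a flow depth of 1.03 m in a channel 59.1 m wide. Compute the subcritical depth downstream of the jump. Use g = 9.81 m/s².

y₂ = 7.41 m

q = Q/b = 1050/59.1 = 17.8 m²/s; V₁ = q/y₁ = 17.2 m/s. Fr₁ = V₁/√(g·y₁) = 5.43.
Sequent-depth ratio: y₂/y₁ = ½[√(1 + 8Fr₁²) − 1] = ½[√236.6 − 1] = 7.19.
y₂ = 7.19 × 1.03 = 7.41 m.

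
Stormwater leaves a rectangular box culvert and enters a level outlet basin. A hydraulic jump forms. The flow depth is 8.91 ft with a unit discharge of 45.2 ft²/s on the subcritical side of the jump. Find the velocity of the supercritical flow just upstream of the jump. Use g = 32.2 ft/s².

V₂ = q/y₂ = 45.2/8.91 = 5.07 ft/s; Fr₂ = V₂/√(g·y₂) = 0.299.
Applying the sequent-depth relation in reverse, y₁/y₂ = ½[√(1 + 8Fr₂²) − 1] = ½[√1.718 − 1] = 0.155.
y₁ = 0.155 × 8.91 = 1.38 ft.
V₁ = q/y₁ = 45.2/1.38 = 32.7 ft/s.

V₁ = 32.7 ft/s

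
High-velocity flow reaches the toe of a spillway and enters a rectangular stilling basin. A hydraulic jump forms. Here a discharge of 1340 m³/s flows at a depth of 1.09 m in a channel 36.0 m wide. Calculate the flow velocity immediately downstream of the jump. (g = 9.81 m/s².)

q = Q/b = 1340/36.0 = 37.2 m²/s; V₁ = q/y₁ = 34.1 m/s. Fr₁ = V₁/√(g·y₁) = 10.4.
Sequent-depth ratio: y₂/y₁ = ½[√(1 + 8Fr₁²) − 1] = ½[√873.5 − 1] = 14.3.
y₂ = 14.3 × 1.09 = 15.6 m.
V₂ = q/y₂ = 37.2/15.6 = 2.39 m/s.

V₂ = 2.39 m/s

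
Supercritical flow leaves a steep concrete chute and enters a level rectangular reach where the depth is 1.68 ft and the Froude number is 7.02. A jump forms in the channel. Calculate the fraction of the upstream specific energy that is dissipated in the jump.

Fr₁ = 7.02 (given).
By Bélanger, y₂/y₁ = ½[√(1 + 8Fr₁²) − 1] = ½[√395.2 − 1] = 9.44.
y₂ = 9.44 × 1.68 = 15.9 ft.
E₁ = y₁(1 + Fr₁²/2) = 1.68×(1 + 7.02²/2) = 43.1 ft. ΔE = (y₂ − y₁)³/(4y₁y₂) = 26.8 ft. ΔE/E₁ = 26.8/43.1 = 0.621.

ΔE/E₁ = 0.621 (62.1%)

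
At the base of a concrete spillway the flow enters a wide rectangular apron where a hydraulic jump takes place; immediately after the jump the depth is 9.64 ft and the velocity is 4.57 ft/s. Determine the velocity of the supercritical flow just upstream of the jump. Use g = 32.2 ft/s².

Fr₂ = V₂/√(g·y₂) = 4.57/√(32.2×9.64) = 0.259.
From the momentum equation (using Fr₂), y₁/y₂ = ½[√(1 + 8Fr₂²) − 1] = ½[√1.538 − 1] = 0.120.
y₁ = 0.120 × 9.64 = 1.16 ft.
V₁ = q/y₁ = 44.1/1.16 = 38.0 ft/s.

V₁ = 38.0 ft/s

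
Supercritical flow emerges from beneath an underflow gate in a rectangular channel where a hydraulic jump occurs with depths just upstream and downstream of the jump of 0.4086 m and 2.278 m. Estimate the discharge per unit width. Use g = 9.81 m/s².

q = 3.502 m²/s

For a rectangular channel the momentum equation gives q² = ½·g·y₁·y₂·(y₁ + y₂) = ½×9.81×0.4086×2.278×2.687 = 12.27.
q = √12.27 = 3.502 m²/s.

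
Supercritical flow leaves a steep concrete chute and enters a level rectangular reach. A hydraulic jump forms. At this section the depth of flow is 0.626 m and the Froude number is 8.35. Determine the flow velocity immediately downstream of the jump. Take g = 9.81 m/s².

Fr₁ = 8.35 (given).
Bélanger equation: y₂/y₁ = ½[√(1 + 8Fr₁²) − 1] = ½[√558.8 − 1] = 11.3.
y₂ = 11.3 × 0.626 = 7.09 m.
V₁ = Fr₁·√(g·y₁) = 8.35×√(9.81×0.626) = 20.7 m/s; q = V₁·y₁ = 13.0 m²/s.
V₂ = q/y₂ = 13.0/7.09 = 1.83 m/s.

V₂ = 1.83 m/s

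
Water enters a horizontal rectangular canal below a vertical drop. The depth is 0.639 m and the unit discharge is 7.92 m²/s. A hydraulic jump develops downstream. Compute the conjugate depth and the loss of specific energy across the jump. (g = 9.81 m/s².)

V₁ = q/y₁ = 7.92/0.639 = 12.4 m/s. Fr₁ = V₁/√(g·y₁) = 12.4/√(9.81×0.639) = 4.95.
By Bélanger, y₂/y₁ = ½[√(1 + 8Fr₁²) − 1] = ½[√197.1 − 1] = 6.52.
y₂ = 6.52 × 0.639 = 4.17 m.
V₂ = q/y₂ = 7.92/4.17 = 1.90 m/s. E₁ = y₁ + V₁²/2g = 8.47 m; E₂ = y₂ + V₂²/2g = 4.35 m. ΔE = E₁ − E₂ = 4.12 m.

y₂ = 4.17 m; ΔE = 4.12 m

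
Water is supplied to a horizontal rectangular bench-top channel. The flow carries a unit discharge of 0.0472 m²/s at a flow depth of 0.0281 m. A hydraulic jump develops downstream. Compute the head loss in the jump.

V₁ = q/y₁ = 0.0472/0.0281 = 1.68 m/s. Fr₁ = V₁/√(g·y₁) = 1.68/√(9.81×0.0281) = 3.20.
By Bélanger, y₂/y₁ = ½[√(1 + 8Fr₁²) − 1] = ½[√82.88 − 1] = 4.05.
y₂ = 4.05 × 0.0281 = 0.114 m.
V₂ = q/y₂ = 0.0472/0.114 = 0.415 m/s. E₁ = y₁ + V₁²/2g = 0.172 m; E₂ = y₂ + V₂²/2g = 0.123 m. ΔE = E₁ − E₂ = 0.0493 m.

ΔE = 0.0493 m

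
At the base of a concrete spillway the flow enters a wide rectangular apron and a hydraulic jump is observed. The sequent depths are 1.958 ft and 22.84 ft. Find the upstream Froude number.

Fr₁ = 8.595

For a rectangular channel the momentum equation gives q² = ½·g·y₁·y₂·(y₁ + y₂) = ½×32.2×1.958×22.84×24.80 = 17855.
q = √17855 = 133.6 ft²/s.
V₁ = q/y₁ = 68.24 ft/s; Fr₁ = V₁/√(g·y₁) = 8.595.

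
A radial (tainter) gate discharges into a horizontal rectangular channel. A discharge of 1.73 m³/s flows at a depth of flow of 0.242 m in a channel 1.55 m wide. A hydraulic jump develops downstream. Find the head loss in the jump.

ΔE = 0.339 m

q = Q/b = 1.73/1.55 = 1.12 m²/s; V₁ = q/y₁ = 4.61 m/s. Fr₁ = V₁/√(g·y₁) = 2.99.
Conjugate-depth relation: y₂/y₁ = ½[√(1 + 8Fr₁²) − 1] = ½[√72.68 − 1] = 3.76.
y₂ = 3.76 × 0.242 = 0.911 m.
V₂ = q/y₂ = 1.12/0.911 = 1.23 m/s. E₁ = y₁ + V₁²/2g = 1.33 m; E₂ = y₂ + V₂²/2g = 0.987 m. ΔE = E₁ − E₂ = 0.339 m.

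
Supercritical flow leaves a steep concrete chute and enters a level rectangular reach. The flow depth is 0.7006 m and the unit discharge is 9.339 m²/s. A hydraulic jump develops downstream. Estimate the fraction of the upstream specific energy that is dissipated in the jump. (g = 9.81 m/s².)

V₁ = q/y₁ = 9.339/0.7006 = 13.33 m/s. Fr₁ = V₁/√(g·y₁) = 13.33/√(9.81×0.7006) = 5.085.
Conjugate-depth relation: y₂/y₁ = ½[√(1 + 8Fr₁²) − 1] = ½[√207.83 − 1] = 6.708.
y₂ = 6.708 × 0.7006 = 4.700 m.
E₁ = y₁ + V₁²/2g = 9.757 m. ΔE = (y₂ − y₁)³/(4y₁y₂) = 4.856 m. ΔE/E₁ = 4.856/9.757 = 0.498.

ΔE/E₁ = 0.498 (49.8%)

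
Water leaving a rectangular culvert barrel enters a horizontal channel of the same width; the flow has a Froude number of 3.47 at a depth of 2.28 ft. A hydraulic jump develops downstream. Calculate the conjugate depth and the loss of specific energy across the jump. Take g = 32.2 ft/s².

Fr₁ = 3.47 (given).
By Bélanger, y₂/y₁ = ½[√(1 + 8Fr₁²) − 1] = ½[√97.33 − 1] = 4.43.
y₂ = 4.43 × 2.28 = 10.1 ft.
Head loss: ΔE = (y₂ − y₁)³/(4y₁y₂) = (10.1 − 2.28)³/(4×2.28×10.1) = 479/92.2 = 5.20 ft.

y₂ = 10.1 ft; ΔE = 5.20 ft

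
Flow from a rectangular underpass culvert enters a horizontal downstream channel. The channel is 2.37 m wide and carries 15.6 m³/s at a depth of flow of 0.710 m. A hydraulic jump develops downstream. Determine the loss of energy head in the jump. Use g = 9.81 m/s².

q = Q/b = 15.6/2.37 = 6.58 m²/s; V₁ = q/y₁ = 9.27 m/s. Fr₁ = V₁/√(g·y₁) = 3.51.
By Bélanger, y₂/y₁ = ½[√(1 + 8Fr₁²) − 1] = ½[√99.72 − 1] = 4.49.
y₂ = 4.49 × 0.710 = 3.19 m.
Head loss: ΔE = (y₂ − y₁)³/(4y₁y₂) = (3.19 − 0.710)³/(4×0.710×3.19) = 15.3/9.06 = 1.68 m.

ΔE = 1.68 m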